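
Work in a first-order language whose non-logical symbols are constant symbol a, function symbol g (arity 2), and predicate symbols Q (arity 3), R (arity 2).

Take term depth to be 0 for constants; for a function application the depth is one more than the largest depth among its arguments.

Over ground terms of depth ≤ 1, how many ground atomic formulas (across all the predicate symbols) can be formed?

12

First count ground terms of depth ≤ 1.
Count level by level. With function symbols g/2, the terms of depth ≤ k are the 1 constant together with each function applied to depth-≤(k−1) tuples, so N_k = 1 + N_{k-1}^2.
N_0 = 1
N_1 = 1 + 1^2 = 2
Explicitly: a, g(a, a).
So |H| = 2.
A ground atom is a predicate applied to a tuple of terms from H, so the count is the sum over predicates of |H|^arity:
  Q: 2^3 = 8;  R: 2^2 = 4
Total ground atoms: 8 + 4 = 12.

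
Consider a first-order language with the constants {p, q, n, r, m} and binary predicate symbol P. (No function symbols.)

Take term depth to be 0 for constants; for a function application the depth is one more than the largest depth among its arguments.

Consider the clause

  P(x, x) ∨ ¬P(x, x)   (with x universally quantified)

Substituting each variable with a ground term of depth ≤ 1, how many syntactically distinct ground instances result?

5

Ground terms of depth ≤ 1:
  With no function symbols every ground term is a constant, so there are exactly 5 ground terms at every depth bound.
  N_0 = 5
  N_1 = 5
So there are 5 ground terms available for substitution.
The body mentions the single quantified variable x; since ground terms form a free algebra, no two substitutions collapse to the same formula.
Number of ground instances = 5.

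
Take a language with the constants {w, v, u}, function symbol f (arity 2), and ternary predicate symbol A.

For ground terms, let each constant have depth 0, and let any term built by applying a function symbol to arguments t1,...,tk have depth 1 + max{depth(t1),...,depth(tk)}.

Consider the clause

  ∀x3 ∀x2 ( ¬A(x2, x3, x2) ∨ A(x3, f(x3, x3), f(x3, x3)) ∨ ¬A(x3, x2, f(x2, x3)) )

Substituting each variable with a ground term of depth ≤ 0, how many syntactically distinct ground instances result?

Ground terms of depth ≤ 0:
  Write N_k for the number of ground terms of depth ≤ k. A term of depth ≤ k is either a constant or a function symbol applied to arguments of depth ≤ k−1, so N_k = 3 + N_{k-1}^2.
  N_0 = 3
  Explicitly: w, v, u.
So there are 3 ground terms available for substitution.
The body mentions every one of the 2 quantified variables; since ground terms form a free algebra, no two substitutions collapse to the same formula.
Number of ground instances = 3^2 = 9.

9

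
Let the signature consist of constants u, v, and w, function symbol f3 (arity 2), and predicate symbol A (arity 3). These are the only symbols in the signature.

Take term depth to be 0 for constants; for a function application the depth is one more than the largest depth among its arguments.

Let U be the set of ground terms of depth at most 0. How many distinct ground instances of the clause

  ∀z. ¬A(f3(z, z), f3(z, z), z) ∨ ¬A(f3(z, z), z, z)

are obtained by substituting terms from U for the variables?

Ground terms of depth ≤ 0:
  Let N_k count ground terms of depth at most k. Each non-constant term of depth ≤ k is some function symbol applied to depth-≤(k−1) arguments, giving N_k = 3 + N_{k-1}^2.
  N_0 = 3
So there are 3 ground terms available for substitution.
The clause has 1 distinct variable (z), which appears in the body. In the free term algebra distinct substitutions yield syntactically distinct ground instances.
Number of ground instances = 3.

3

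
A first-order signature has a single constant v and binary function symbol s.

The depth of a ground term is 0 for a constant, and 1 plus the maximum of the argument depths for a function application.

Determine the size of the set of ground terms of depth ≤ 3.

26

Count level by level. With function symbols s/2, the terms of depth ≤ k are the 1 constant together with each function applied to depth-≤(k−1) tuples, so N_k = 1 + N_{k-1}^2.
N_0 = 1
N_1 = 1 + 1^2 = 2
N_2 = 1 + 2^2 = 5
N_3 = 1 + 5^2 = 26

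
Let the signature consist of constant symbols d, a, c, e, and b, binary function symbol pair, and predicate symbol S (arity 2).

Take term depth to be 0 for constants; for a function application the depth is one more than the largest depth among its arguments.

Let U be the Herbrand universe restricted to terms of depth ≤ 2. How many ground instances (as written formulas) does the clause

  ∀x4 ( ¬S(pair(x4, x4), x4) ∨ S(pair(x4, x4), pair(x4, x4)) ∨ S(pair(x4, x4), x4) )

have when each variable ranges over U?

Ground terms of depth ≤ 2:
  Count level by level. With function symbols pair/2, the terms of depth ≤ k are the 5 constants together with each function applied to depth-≤(k−1) tuples, so N_k = 5 + N_{k-1}^2.
  N_0 = 5
  N_1 = 5 + 5^2 = 30
  N_2 = 5 + 30^2 = 905
So there are 905 ground terms available for substitution.
The body mentions the single quantified variable x4; since ground terms form a free algebra, no two substitutions collapse to the same formula.
Number of ground instances = 905.

905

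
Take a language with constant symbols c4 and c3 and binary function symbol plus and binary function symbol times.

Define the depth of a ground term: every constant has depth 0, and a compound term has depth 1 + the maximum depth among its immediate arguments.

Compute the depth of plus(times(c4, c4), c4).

2

depth(times(c4, c4)) = 1 + max(0, 0) = 1
depth(plus(times(c4, c4), c4)) = 1 + max(1, 0) = 2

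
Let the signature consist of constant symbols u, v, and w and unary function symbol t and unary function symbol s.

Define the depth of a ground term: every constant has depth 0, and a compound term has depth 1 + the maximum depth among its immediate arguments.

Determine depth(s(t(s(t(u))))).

4

depth(t(u)) = 1 + depth(u) = 1 + 0 = 1
depth(s(t(u))) = 1 + depth(t(u)) = 1 + 1 = 2
depth(t(s(t(u)))) = 1 + depth(s(t(u))) = 1 + 2 = 3
depth(s(t(s(t(u))))) = 1 + depth(t(s(t(u)))) = 1 + 3 = 4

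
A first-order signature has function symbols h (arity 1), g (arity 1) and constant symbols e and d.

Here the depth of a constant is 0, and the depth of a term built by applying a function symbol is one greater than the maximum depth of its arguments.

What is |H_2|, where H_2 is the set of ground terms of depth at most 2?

Write N_k for the number of ground terms of depth ≤ k. A term of depth ≤ k is either a constant or a function symbol applied to arguments of depth ≤ k−1, so N_k = 2 + N_{k-1} + N_{k-1}.
N_0 = 2
N_1 = 2 + 2 + 2 = 6
N_2 = 2 + 6 + 6 = 14

14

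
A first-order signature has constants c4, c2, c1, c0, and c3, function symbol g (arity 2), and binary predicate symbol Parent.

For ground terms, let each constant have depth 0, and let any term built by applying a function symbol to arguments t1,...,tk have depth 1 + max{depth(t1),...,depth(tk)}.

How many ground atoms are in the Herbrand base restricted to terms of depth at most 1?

First count ground terms of depth ≤ 1.
Write N_k for the number of ground terms of depth ≤ k. A term of depth ≤ k is either a constant or a function symbol applied to arguments of depth ≤ k−1, so N_k = 5 + N_{k-1}^2.
N_0 = 5
N_1 = 5 + 5^2 = 30
So |H| = 30.
For each predicate symbol, the number of ground atoms is |H| raised to its arity; summing:
  Parent: 30^2 = 900
Total ground atoms: 900.

900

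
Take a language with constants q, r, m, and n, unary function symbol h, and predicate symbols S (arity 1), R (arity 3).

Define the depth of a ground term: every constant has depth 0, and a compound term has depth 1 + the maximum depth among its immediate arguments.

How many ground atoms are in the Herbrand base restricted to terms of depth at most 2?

1740

First count ground terms of depth ≤ 2.
Write N_k for the number of ground terms of depth ≤ k. A term of depth ≤ k is either a constant or a function symbol applied to arguments of depth ≤ k−1, so N_k = 4 + N_{k-1}.
N_0 = 4
N_1 = 4 + 4 = 8
N_2 = 4 + 8 = 12
Explicitly: q, r, m, n, h(q), h(r), h(m), h(n), h(h(q)), h(h(r)), h(h(m)), h(h(n)).
So |H| = 12.
Each predicate of arity r yields |H|^r ground atoms (one per choice of an r-tuple from H):
  S: 12;  R: 12^3 = 1728
Total ground atoms: 12 + 1728 = 1740.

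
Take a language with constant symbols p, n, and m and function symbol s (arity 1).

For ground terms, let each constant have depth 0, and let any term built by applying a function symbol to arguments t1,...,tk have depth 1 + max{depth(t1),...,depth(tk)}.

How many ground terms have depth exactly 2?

Write N_k for the number of ground terms of depth ≤ k. A term of depth ≤ k is either a constant or a function symbol applied to arguments of depth ≤ k−1, so N_k = 3 + N_{k-1}.
N_0 = 3
N_1 = 3 + 3 = 6
N_2 = 3 + 6 = 9
Terms of depth exactly 2: N_2 − N_1 = 9 − 6 = 3.

3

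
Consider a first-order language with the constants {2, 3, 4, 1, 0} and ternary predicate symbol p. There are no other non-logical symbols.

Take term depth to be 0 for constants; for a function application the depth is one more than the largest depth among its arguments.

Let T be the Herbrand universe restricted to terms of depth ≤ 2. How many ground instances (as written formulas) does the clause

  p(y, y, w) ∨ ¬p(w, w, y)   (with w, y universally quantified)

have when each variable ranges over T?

25

Ground terms of depth ≤ 2:
  With no function symbols every ground term is a constant, so there are exactly 5 ground terms at every depth bound.
  N_0 = 5
  N_1 = 5
  N_2 = 5
  Explicitly: 2, 3, 4, 1, 0.
So there are 5 ground terms available for substitution.
The body mentions every one of the 2 quantified variables; since ground terms form a free algebra, no two substitutions collapse to the same formula.
Number of ground instances = 5^2 = 25.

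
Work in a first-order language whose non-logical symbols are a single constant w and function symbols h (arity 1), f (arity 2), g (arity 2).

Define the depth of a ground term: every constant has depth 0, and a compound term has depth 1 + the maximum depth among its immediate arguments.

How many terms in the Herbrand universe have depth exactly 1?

3

Let N_k count ground terms of depth at most k. Each non-constant term of depth ≤ k is some function symbol applied to depth-≤(k−1) arguments, giving N_k = 1 + N_{k-1} + N_{k-1}^2 + N_{k-1}^2.
N_0 = 1
N_1 = 1 + 1 + 1^2 + 1^2 = 4
Terms of depth exactly 1: N_1 − N_0 = 4 − 1 = 3.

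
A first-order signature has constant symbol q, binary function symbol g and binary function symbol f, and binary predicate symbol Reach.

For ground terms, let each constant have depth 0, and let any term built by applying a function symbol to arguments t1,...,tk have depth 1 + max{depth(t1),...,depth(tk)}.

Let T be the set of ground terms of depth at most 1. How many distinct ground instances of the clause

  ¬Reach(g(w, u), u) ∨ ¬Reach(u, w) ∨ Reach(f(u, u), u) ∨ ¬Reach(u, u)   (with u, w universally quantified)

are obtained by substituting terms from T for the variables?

9

Ground terms of depth ≤ 1:
  Write N_k for the number of ground terms of depth ≤ k. A term of depth ≤ k is either a constant or a function symbol applied to arguments of depth ≤ k−1, so N_k = 1 + N_{k-1}^2 + N_{k-1}^2.
  N_0 = 1
  N_1 = 1 + 1^2 + 1^2 = 3
  Explicitly: q, g(q, q), f(q, q).
So there are 3 ground terms available for substitution.
The clause has 2 distinct variables (u, w), each appearing in the body. In the free term algebra distinct substitutions yield syntactically distinct ground instances.
Number of ground instances = 3^2 = 9.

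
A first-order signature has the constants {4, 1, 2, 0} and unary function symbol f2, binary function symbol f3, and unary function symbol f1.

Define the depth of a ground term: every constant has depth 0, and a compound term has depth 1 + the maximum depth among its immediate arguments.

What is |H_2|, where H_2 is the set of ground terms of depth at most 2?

844

If N_k denotes the number of depth-≤k ground terms, the 4 constants give N_0 = 4, and each function symbol of arity r contributes N_{k-1}^r new terms at level k: N_k = 4 + N_{k-1} + N_{k-1}^2 + N_{k-1}.
N_0 = 4
N_1 = 4 + 4 + 4^2 + 4 = 28
N_2 = 4 + 28 + 28^2 + 28 = 844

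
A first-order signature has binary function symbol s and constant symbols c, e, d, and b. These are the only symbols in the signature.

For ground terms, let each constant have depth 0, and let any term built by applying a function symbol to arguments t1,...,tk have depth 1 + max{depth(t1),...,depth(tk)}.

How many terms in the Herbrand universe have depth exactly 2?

Count level by level. With function symbols s/2, the terms of depth ≤ k are the 4 constants together with each function applied to depth-≤(k−1) tuples, so N_k = 4 + N_{k-1}^2.
N_0 = 4
N_1 = 4 + 4^2 = 20
N_2 = 4 + 20^2 = 404
Terms of depth exactly 2: N_2 − N_1 = 404 − 20 = 384.

384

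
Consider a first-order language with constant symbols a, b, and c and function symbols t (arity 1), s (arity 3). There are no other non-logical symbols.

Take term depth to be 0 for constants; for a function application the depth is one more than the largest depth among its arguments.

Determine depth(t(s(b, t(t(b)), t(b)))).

4

depth(t(b)) = 1 + depth(b) = 1 + 0 = 1
depth(t(t(b))) = 1 + depth(t(b)) = 1 + 1 = 2
depth(s(b, t(t(b)), t(b))) = 1 + max(0, 2, 1) = 3
depth(t(s(b, t(t(b)), t(b)))) = 1 + depth(s(b, t(t(b)), t(b))) = 1 + 3 = 4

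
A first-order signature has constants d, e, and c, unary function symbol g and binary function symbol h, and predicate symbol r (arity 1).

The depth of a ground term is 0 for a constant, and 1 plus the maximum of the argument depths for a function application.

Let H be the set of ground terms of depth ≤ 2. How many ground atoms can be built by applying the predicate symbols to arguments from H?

243

First count ground terms of depth ≤ 2.
Let N_k count ground terms of depth at most k. Each non-constant term of depth ≤ k is some function symbol applied to depth-≤(k−1) arguments, giving N_k = 3 + N_{k-1} + N_{k-1}^2.
N_0 = 3
N_1 = 3 + 3 + 3^2 = 15
N_2 = 3 + 15 + 15^2 = 243
So |H| = 243.
A ground atom is a predicate applied to a tuple of terms from H, so the count is the sum over predicates of |H|^arity:
  r: 243
Total ground atoms: 243.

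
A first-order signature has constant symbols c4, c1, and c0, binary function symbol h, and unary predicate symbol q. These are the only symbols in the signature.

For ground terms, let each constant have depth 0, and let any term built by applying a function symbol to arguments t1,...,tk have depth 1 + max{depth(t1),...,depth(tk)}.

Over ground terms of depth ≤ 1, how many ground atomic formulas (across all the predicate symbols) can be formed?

12

First count ground terms of depth ≤ 1.
If N_k denotes the number of depth-≤k ground terms, the 3 constants give N_0 = 3, and each function symbol of arity r contributes N_{k-1}^r new terms at level k: N_k = 3 + N_{k-1}^2.
N_0 = 3
N_1 = 3 + 3^2 = 12
So |H| = 12.
Each predicate of arity r yields |H|^r ground atoms (one per choice of an r-tuple from H):
  q: 12
Total ground atoms: 12.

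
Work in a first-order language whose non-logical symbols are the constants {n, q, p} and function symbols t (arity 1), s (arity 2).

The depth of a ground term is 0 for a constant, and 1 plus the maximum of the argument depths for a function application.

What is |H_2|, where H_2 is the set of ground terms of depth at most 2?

243

If N_k denotes the number of depth-≤k ground terms, the 3 constants give N_0 = 3, and each function symbol of arity r contributes N_{k-1}^r new terms at level k: N_k = 3 + N_{k-1} + N_{k-1}^2.
N_0 = 3
N_1 = 3 + 3 + 3^2 = 15
N_2 = 3 + 15 + 15^2 = 243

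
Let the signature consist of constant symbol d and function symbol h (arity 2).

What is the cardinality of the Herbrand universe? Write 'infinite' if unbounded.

The signature has at least one function symbol (h, arity 2) and at least one constant (d).
Iterating h gives infinitely many distinct ground terms: d, h(d, d), h(h(d, d), h(d, d)), ...
So the Herbrand universe is infinite.

infinite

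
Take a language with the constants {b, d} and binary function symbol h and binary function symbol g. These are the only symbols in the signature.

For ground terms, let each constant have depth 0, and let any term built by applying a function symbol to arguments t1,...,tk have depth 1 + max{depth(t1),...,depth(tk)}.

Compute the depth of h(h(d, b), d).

depth(h(d, b)) = 1 + max(0, 0) = 1
depth(h(h(d, b), d)) = 1 + max(1, 0) = 2

2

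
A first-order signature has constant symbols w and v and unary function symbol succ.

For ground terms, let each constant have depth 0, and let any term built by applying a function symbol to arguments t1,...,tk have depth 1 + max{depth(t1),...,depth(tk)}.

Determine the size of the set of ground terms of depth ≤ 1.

Let N_k = |{terms of depth ≤ k}|. Then N_0 = 2 and N_k = 2 + N_{k-1} for k ≥ 1 (one summand per function symbol, arity giving the exponent).
N_0 = 2
N_1 = 2 + 2 = 4
Explicitly: w, v, succ(w), succ(v).

4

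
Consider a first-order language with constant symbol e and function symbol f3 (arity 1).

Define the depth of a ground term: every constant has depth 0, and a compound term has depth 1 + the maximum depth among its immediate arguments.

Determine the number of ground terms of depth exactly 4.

If N_k denotes the number of depth-≤k ground terms, the 1 constant gives N_0 = 1, and each function symbol of arity r contributes N_{k-1}^r new terms at level k: N_k = 1 + N_{k-1}.
N_0 = 1
N_1 = 1 + 1 = 2
N_2 = 1 + 2 = 3
N_3 = 1 + 3 = 4
N_4 = 1 + 4 = 5
Terms of depth exactly 4: N_4 − N_3 = 5 − 4 = 1.

1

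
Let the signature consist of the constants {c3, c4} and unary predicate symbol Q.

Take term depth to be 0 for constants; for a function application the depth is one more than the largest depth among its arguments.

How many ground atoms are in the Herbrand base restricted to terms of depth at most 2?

First count ground terms of depth ≤ 2.
With no function symbols every ground term is a constant, so there are exactly 2 ground terms at every depth bound.
N_0 = 2
N_1 = 2
N_2 = 2
So |H| = 2.
For each predicate symbol, the number of ground atoms is |H| raised to its arity; summing:
  Q: 2
Total ground atoms: 2.

2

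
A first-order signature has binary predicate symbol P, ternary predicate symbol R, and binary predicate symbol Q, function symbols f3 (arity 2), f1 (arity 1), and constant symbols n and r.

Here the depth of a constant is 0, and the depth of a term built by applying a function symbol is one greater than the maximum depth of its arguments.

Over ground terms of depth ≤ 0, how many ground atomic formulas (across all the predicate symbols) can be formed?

First count ground terms of depth ≤ 0.
Count level by level. With function symbols f3/2, f1/1, the terms of depth ≤ k are the 2 constants together with each function applied to depth-≤(k−1) tuples, so N_k = 2 + N_{k-1}^2 + N_{k-1}.
N_0 = 2
Explicitly: n, r.
So |H| = 2.
A ground atom is a predicate applied to a tuple of terms from H, so the count is the sum over predicates of |H|^arity:
  P: 2^2 = 4;  R: 2^3 = 8;  Q: 2^2 = 4
Total ground atoms: 4 + 8 + 4 = 16.

16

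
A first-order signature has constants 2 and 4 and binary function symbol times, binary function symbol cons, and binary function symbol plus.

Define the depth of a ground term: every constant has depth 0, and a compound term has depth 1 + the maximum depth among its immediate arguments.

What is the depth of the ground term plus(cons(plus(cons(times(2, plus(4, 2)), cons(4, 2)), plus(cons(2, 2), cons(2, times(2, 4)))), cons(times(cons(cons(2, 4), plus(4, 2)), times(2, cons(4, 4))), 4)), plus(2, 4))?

6

depth(plus(4, 2)) = 1 + max(0, 0) = 1
depth(times(2, plus(4, 2))) = 1 + max(0, 1) = 2
depth(cons(4, 2)) = 1 + max(0, 0) = 1
depth(cons(times(2, plus(4, 2)), cons(4, 2))) = 1 + max(2, 1) = 3
depth(cons(2, 2)) = 1 + max(0, 0) = 1
depth(times(2, 4)) = 1 + max(0, 0) = 1
depth(cons(2, times(2, 4))) = 1 + max(0, 1) = 2
depth(plus(cons(2, 2), cons(2, times(2, 4)))) = 1 + max(1, 2) = 3
depth(plus(cons(times(2, plus(4, 2)), cons(4, 2)), plus(cons(2, 2), cons(2, times(2, 4))))) = 1 + max(3, 3) = 4
depth(cons(2, 4)) = 1 + max(0, 0) = 1
depth(cons(cons(2, 4), plus(4, 2))) = 1 + max(1, 1) = 2
depth(cons(4, 4)) = 1 + max(0, 0) = 1
depth(times(2, cons(4, 4))) = 1 + max(0, 1) = 2
depth(times(cons(cons(2, 4), plus(4, 2)), times(2, cons(4, 4)))) = 1 + max(2, 2) = 3
depth(cons(times(cons(cons(2, 4), plus(4, 2)), times(2, cons(4, 4))), 4)) = 1 + max(3, 0) = 4
depth(cons(plus(cons(times(2, plus(4, 2)), cons(4, 2)), plus(cons(2, 2), cons(2, times(2, 4)))), cons(times(cons(cons(2, 4), plus(4, 2)), times(2, cons(4, 4))), 4))) = 1 + max(4, 4) = 5
depth(plus(2, 4)) = 1 + max(0, 0) = 1
depth(plus(cons(plus(cons(times(2, plus(4, 2)), cons(4, 2)), plus(cons(2, 2), cons(2, times(2, 4)))), cons(times(cons(cons(2, 4), plus(4, 2)), times(2, cons(4, 4))), 4)), plus(2, 4))) = 1 + max(5, 1) = 6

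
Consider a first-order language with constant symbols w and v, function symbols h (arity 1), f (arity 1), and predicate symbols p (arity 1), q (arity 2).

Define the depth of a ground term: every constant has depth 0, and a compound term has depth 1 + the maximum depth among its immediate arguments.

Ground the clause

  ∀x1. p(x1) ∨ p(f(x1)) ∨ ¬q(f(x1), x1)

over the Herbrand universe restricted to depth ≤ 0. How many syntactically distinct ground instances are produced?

2

Ground terms of depth ≤ 0:
  Write N_k for the number of ground terms of depth ≤ k. A term of depth ≤ k is either a constant or a function symbol applied to arguments of depth ≤ k−1, so N_k = 2 + N_{k-1} + N_{k-1}.
  N_0 = 2
So there are 2 ground terms available for substitution.
There is 1 variable to instantiate (x1),  occurring in at least one literal, so different choices give different ground instances.
Number of ground instances = 2.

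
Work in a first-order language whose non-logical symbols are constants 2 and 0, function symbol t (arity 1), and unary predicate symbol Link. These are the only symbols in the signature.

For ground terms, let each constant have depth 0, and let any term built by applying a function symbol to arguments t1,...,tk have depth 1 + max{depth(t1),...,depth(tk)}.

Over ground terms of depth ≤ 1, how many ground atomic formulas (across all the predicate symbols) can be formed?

4

First count ground terms of depth ≤ 1.
Let N_k = |{terms of depth ≤ k}|. Then N_0 = 2 and N_k = 2 + N_{k-1} for k ≥ 1 (one summand per function symbol, arity giving the exponent).
N_0 = 2
N_1 = 2 + 2 = 4
Explicitly: 2, 0, t(2), t(0).
So |H| = 4.
Each predicate of arity r yields |H|^r ground atoms (one per choice of an r-tuple from H):
  Link: 4
Total ground atoms: 4.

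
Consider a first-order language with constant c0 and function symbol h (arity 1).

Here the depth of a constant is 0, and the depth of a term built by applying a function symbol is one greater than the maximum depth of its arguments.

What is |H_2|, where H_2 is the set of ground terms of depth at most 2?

Let N_k count ground terms of depth at most k. Each non-constant term of depth ≤ k is some function symbol applied to depth-≤(k−1) arguments, giving N_k = 1 + N_{k-1}.
N_0 = 1
N_1 = 1 + 1 = 2
N_2 = 1 + 2 = 3
Explicitly: c0, h(c0), h(h(c0)).

3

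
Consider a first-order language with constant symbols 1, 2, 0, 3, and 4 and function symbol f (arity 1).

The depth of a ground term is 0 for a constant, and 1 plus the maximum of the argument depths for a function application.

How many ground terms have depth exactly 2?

5

Let N_k = |{terms of depth ≤ k}|. Then N_0 = 5 and N_k = 5 + N_{k-1} for k ≥ 1 (one summand per function symbol, arity giving the exponent).
N_0 = 5
N_1 = 5 + 5 = 10
N_2 = 5 + 10 = 15
Terms of depth exactly 2: N_2 − N_1 = 15 − 10 = 5.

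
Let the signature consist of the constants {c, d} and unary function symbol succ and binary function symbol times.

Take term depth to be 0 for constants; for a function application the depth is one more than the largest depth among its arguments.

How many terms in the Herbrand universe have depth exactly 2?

66

Count level by level. With function symbols succ/1, times/2, the terms of depth ≤ k are the 2 constants together with each function applied to depth-≤(k−1) tuples, so N_k = 2 + N_{k-1} + N_{k-1}^2.
N_0 = 2
N_1 = 2 + 2 + 2^2 = 8
N_2 = 2 + 8 + 8^2 = 74
Terms of depth exactly 2: N_2 − N_1 = 74 − 8 = 66.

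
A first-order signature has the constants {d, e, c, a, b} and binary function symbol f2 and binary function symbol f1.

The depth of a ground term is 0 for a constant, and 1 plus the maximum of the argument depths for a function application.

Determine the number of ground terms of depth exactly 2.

6000

Count level by level. With function symbols f2/2, f1/2, the terms of depth ≤ k are the 5 constants together with each function applied to depth-≤(k−1) tuples, so N_k = 5 + N_{k-1}^2 + N_{k-1}^2.
N_0 = 5
N_1 = 5 + 5^2 + 5^2 = 55
N_2 = 5 + 55^2 + 55^2 = 6055
Terms of depth exactly 2: N_2 − N_1 = 6055 − 55 = 6000.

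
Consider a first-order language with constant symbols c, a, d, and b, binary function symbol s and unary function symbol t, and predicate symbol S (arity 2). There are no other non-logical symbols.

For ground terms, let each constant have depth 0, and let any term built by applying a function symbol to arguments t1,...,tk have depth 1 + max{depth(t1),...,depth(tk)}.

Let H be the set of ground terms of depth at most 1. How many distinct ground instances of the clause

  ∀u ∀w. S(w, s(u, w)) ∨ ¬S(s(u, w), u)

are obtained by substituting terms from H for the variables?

576

Ground terms of depth ≤ 1:
  Let N_k count ground terms of depth at most k. Each non-constant term of depth ≤ k is some function symbol applied to depth-≤(k−1) arguments, giving N_k = 4 + N_{k-1}^2 + N_{k-1}.
  N_0 = 4
  N_1 = 4 + 4^2 + 4 = 24
So there are 24 ground terms available for substitution.
The clause has 2 distinct variables (u, w), each appearing in the body. In the free term algebra distinct substitutions yield syntactically distinct ground instances.
Number of ground instances = 24^2 = 576.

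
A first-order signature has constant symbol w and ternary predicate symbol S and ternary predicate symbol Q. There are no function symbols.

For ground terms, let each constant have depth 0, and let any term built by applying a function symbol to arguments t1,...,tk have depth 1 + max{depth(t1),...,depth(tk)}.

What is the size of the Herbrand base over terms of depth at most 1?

2

First count ground terms of depth ≤ 1.
With no function symbols every ground term is a constant, so there is exactly 1 ground term at every depth bound.
N_0 = 1
N_1 = 1
So |H| = 1.
Each predicate of arity r yields |H|^r ground atoms (one per choice of an r-tuple from H):
  S: 1^3 = 1;  Q: 1^3 = 1
Total ground atoms: 1 + 1 = 2.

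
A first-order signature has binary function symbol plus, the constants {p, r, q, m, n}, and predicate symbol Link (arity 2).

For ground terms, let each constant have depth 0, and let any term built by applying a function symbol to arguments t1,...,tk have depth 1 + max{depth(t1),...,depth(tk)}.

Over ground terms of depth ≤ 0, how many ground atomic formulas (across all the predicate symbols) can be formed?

First count ground terms of depth ≤ 0.
Let N_k = |{terms of depth ≤ k}|. Then N_0 = 5 and N_k = 5 + N_{k-1}^2 for k ≥ 1 (one summand per function symbol, arity giving the exponent).
N_0 = 5
Explicitly: p, r, q, m, n.
So |H| = 5.
Each predicate of arity r yields |H|^r ground atoms (one per choice of an r-tuple from H):
  Link: 5^2 = 25
Total ground atoms: 25.

25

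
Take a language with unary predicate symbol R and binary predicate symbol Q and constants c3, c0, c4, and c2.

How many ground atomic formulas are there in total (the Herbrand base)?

With no function symbols, the Herbrand universe is just the 4 constants.
Ground atoms per predicate: R: 4, Q: 4^2 = 16.
Herbrand base size = 4 + 16 = 20.

20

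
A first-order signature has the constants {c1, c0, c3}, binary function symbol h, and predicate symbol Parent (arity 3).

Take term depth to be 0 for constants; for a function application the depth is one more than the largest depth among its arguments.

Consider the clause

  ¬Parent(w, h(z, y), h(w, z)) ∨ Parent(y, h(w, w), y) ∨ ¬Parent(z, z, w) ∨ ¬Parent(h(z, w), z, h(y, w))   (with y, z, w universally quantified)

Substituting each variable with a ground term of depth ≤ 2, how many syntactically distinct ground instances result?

Ground terms of depth ≤ 2:
  Write N_k for the number of ground terms of depth ≤ k. A term of depth ≤ k is either a constant or a function symbol applied to arguments of depth ≤ k−1, so N_k = 3 + N_{k-1}^2.
  N_0 = 3
  N_1 = 3 + 3^2 = 12
  N_2 = 3 + 12^2 = 147
So there are 147 ground terms available for substitution.
The body mentions every one of the 3 quantified variables; since ground terms form a free algebra, no two substitutions collapse to the same formula.
Number of ground instances = 147^3 = 3176523.

3176523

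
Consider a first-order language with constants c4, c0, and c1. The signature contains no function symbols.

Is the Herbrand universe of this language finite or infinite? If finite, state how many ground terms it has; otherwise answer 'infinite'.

There are no function symbols, so every ground term is one of the 3 constants.
The Herbrand universe is {c4, c0, c1}, which is finite with 3 elements.

3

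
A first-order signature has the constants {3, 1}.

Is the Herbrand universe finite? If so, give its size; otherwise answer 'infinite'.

2

There are no function symbols, so every ground term is one of the 2 constants.
The Herbrand universe is {3, 1}, which is finite with 2 elements.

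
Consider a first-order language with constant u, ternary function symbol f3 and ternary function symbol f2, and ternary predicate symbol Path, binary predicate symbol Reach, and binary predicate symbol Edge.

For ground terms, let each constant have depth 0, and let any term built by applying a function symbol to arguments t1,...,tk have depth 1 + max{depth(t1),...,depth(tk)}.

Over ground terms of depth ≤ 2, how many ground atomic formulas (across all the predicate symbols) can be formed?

First count ground terms of depth ≤ 2.
Write N_k for the number of ground terms of depth ≤ k. A term of depth ≤ k is either a constant or a function symbol applied to arguments of depth ≤ k−1, so N_k = 1 + N_{k-1}^3 + N_{k-1}^3.
N_0 = 1
N_1 = 1 + 1^3 + 1^3 = 3
N_2 = 1 + 3^3 + 3^3 = 55
So |H| = 55.
For each predicate symbol, the number of ground atoms is |H| raised to its arity; summing:
  Path: 55^3 = 166375;  Reach: 55^2 = 3025;  Edge: 55^2 = 3025
Total ground atoms: 166375 + 3025 + 3025 = 172425.

172425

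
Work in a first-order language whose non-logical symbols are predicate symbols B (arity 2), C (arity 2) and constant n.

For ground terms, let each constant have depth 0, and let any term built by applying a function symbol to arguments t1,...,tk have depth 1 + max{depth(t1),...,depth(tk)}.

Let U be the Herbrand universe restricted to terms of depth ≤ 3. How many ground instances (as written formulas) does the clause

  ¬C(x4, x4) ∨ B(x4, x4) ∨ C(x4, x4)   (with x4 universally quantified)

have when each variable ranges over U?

1

Ground terms of depth ≤ 3:
  With no function symbols every ground term is a constant, so there is exactly 1 ground term at every depth bound.
  N_0 = 1
  N_1 = 1
  N_2 = 1
  N_3 = 1
  Explicitly: n.
So there is exactly 1 ground term available for substitution.
The body mentions the single quantified variable x4; since ground terms form a free algebra, no two substitutions collapse to the same formula.
Number of ground instances = 1.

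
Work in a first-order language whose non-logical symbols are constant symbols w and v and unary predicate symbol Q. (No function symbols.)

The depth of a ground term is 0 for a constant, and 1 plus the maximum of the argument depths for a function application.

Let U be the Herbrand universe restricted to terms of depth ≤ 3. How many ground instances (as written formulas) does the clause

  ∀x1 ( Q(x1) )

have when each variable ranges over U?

Ground terms of depth ≤ 3:
  With no function symbols every ground term is a constant, so there are exactly 2 ground terms at every depth bound.
  N_0 = 2
  N_1 = 2
  N_2 = 2
  N_3 = 2
  Explicitly: w, v.
So there are 2 ground terms available for substitution.
The body mentions the single quantified variable x1; since ground terms form a free algebra, no two substitutions collapse to the same formula.
Number of ground instances = 2.

2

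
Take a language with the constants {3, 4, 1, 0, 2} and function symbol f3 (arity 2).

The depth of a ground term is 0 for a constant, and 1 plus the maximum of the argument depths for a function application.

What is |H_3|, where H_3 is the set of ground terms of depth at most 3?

If N_k denotes the number of depth-≤k ground terms, the 5 constants give N_0 = 5, and each function symbol of arity r contributes N_{k-1}^r new terms at level k: N_k = 5 + N_{k-1}^2.
N_0 = 5
N_1 = 5 + 5^2 = 30
N_2 = 5 + 30^2 = 905
N_3 = 5 + 905^2 = 819030

819030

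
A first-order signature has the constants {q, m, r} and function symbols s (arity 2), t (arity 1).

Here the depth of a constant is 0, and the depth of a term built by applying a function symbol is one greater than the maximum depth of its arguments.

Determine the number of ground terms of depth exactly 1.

12

Count level by level. With function symbols s/2, t/1, the terms of depth ≤ k are the 3 constants together with each function applied to depth-≤(k−1) tuples, so N_k = 3 + N_{k-1}^2 + N_{k-1}.
N_0 = 3
N_1 = 3 + 3^2 + 3 = 15
Terms of depth exactly 1: N_1 − N_0 = 15 − 3 = 12.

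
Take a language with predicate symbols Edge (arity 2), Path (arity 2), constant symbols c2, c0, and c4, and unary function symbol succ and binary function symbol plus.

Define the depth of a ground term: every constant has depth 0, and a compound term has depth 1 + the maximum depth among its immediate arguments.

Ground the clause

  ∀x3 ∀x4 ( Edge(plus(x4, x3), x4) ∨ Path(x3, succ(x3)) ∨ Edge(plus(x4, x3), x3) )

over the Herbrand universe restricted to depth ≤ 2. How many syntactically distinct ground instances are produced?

Ground terms of depth ≤ 2:
  Let N_k = |{terms of depth ≤ k}|. Then N_0 = 3 and N_k = 3 + N_{k-1} + N_{k-1}^2 for k ≥ 1 (one summand per function symbol, arity giving the exponent).
  N_0 = 3
  N_1 = 3 + 3 + 3^2 = 15
  N_2 = 3 + 15 + 15^2 = 243
So there are 243 ground terms available for substitution.
Each of x3, x4 ranges independently over the available ground terms, and distinct assignments produce distinct instances.
Number of ground instances = 243^2 = 59049.

59049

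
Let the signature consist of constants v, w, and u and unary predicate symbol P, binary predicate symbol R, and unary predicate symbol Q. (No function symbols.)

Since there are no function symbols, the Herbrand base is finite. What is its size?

15

With no function symbols, the Herbrand universe is just the 3 constants.
Ground atoms per predicate: P: 3, R: 3^2 = 9, Q: 3.
Herbrand base size = 3 + 9 + 3 = 15.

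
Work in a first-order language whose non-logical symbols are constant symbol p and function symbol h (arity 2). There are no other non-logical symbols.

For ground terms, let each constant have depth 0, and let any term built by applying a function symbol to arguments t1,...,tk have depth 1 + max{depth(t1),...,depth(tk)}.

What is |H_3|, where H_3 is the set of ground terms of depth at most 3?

Let N_k = |{terms of depth ≤ k}|. Then N_0 = 1 and N_k = 1 + N_{k-1}^2 for k ≥ 1 (one summand per function symbol, arity giving the exponent).
N_0 = 1
N_1 = 1 + 1^2 = 2
N_2 = 1 + 2^2 = 5
N_3 = 1 + 5^2 = 26

26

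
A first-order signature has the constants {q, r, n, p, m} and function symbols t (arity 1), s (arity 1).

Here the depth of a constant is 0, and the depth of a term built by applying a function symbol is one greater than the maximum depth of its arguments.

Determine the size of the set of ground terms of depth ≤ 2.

35

Let N_k count ground terms of depth at most k. Each non-constant term of depth ≤ k is some function symbol applied to depth-≤(k−1) arguments, giving N_k = 5 + N_{k-1} + N_{k-1}.
N_0 = 5
N_1 = 5 + 5 + 5 = 15
N_2 = 5 + 15 + 15 = 35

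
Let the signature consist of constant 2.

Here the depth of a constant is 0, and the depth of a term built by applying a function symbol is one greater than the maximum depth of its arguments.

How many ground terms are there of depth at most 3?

1

With no function symbols every ground term is a constant, so there is exactly 1 ground term at every depth bound.
N_0 = 1
N_1 = 1
N_2 = 1
N_3 = 1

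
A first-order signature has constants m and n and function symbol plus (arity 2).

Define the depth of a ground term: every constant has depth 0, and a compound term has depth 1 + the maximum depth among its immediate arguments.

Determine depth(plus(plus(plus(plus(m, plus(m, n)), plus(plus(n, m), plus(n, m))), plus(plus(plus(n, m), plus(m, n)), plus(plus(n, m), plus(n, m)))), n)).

depth(plus(m, n)) = 1 + max(0, 0) = 1
depth(plus(m, plus(m, n))) = 1 + max(0, 1) = 2
depth(plus(n, m)) = 1 + max(0, 0) = 1
depth(plus(plus(n, m), plus(n, m))) = 1 + max(1, 1) = 2
depth(plus(plus(m, plus(m, n)), plus(plus(n, m), plus(n, m)))) = 1 + max(2, 2) = 3
depth(plus(plus(n, m), plus(m, n))) = 1 + max(1, 1) = 2
depth(plus(plus(plus(n, m), plus(m, n)), plus(plus(n, m), plus(n, m)))) = 1 + max(2, 2) = 3
depth(plus(plus(plus(m, plus(m, n)), plus(plus(n, m), plus(n, m))), plus(plus(plus(n, m), plus(m, n)), plus(plus(n, m), plus(n, m))))) = 1 + max(3, 3) = 4
depth(plus(plus(plus(plus(m, plus(m, n)), plus(plus(n, m), plus(n, m))), plus(plus(plus(n, m), plus(m, n)), plus(plus(n, m), plus(n, m)))), n)) = 1 + max(4, 0) = 5

5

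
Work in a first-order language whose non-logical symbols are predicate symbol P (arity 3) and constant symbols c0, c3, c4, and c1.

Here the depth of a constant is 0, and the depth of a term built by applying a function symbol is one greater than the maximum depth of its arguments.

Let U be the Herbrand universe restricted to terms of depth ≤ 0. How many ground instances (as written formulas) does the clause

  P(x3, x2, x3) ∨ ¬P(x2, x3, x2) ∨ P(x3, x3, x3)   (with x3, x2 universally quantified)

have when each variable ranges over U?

Ground terms of depth ≤ 0:
  With no function symbols every ground term is a constant, so there are exactly 4 ground terms at every depth bound.
  N_0 = 4
So there are 4 ground terms available for substitution.
The body mentions every one of the 2 quantified variables; since ground terms form a free algebra, no two substitutions collapse to the same formula.
Number of ground instances = 4^2 = 16.

16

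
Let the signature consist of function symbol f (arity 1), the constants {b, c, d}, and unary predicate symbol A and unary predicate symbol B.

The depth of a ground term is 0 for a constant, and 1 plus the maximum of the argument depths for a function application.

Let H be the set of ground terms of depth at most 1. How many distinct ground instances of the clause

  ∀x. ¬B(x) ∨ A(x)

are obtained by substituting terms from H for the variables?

Ground terms of depth ≤ 1:
  Count level by level. With function symbols f/1, the terms of depth ≤ k are the 3 constants together with each function applied to depth-≤(k−1) tuples, so N_k = 3 + N_{k-1}.
  N_0 = 3
  N_1 = 3 + 3 = 6
  Explicitly: b, c, d, f(b), f(c), f(d).
So there are 6 ground terms available for substitution.
The variable x ranges independently over the available ground terms, and distinct assignments produce distinct instances.
Number of ground instances = 6.

6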